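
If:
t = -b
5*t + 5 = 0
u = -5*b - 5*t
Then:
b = 1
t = -1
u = 0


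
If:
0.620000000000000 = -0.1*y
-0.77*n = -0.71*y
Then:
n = -5.72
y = -6.20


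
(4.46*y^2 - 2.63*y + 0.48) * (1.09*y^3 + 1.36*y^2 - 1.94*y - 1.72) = 4.8614*y^5 + 3.1989*y^4 - 11.706*y^3 - 1.9162*y^2 + 3.5924*y - 0.8256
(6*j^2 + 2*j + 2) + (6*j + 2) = 6*j^2 + 8*j + 4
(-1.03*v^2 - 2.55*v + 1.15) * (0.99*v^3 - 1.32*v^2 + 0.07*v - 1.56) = -1.0197*v^5 - 1.1649*v^4 + 4.4324*v^3 - 0.0896999999999999*v^2 + 4.0585*v - 1.794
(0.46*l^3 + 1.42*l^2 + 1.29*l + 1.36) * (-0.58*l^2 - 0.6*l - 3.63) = -0.2668*l^5 - 1.0996*l^4 - 3.27*l^3 - 6.7174*l^2 - 5.4987*l - 4.9368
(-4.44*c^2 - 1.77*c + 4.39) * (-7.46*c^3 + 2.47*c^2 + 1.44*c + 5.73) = 33.1224*c^5 + 2.2374*c^4 - 43.5149*c^3 - 17.1467*c^2 - 3.8205*c + 25.1547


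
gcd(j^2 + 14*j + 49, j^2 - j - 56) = j + 7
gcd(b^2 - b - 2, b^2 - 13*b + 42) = 1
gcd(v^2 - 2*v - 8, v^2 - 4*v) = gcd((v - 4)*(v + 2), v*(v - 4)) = v - 4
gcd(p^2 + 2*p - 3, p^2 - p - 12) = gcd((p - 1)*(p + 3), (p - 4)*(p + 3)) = p + 3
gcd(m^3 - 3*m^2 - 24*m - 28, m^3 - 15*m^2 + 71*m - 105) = m - 7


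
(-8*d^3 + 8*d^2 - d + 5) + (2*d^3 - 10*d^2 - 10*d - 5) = -6*d^3 - 2*d^2 - 11*d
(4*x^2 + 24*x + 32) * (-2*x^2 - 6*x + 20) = -8*x^4 - 72*x^3 - 128*x^2 + 288*x + 640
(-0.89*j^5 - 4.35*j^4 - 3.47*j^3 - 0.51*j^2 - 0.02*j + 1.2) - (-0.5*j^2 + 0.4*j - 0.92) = -0.89*j^5 - 4.35*j^4 - 3.47*j^3 - 0.01*j^2 - 0.42*j + 2.12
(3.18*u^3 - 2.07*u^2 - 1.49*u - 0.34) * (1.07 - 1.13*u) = -3.5934*u^4 + 5.7417*u^3 - 0.5312*u^2 - 1.2101*u - 0.3638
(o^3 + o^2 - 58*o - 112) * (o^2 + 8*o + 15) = o^5 + 9*o^4 - 35*o^3 - 561*o^2 - 1766*o - 1680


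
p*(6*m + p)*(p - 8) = 6*m*p^2 - 48*m*p + p^3 - 8*p^2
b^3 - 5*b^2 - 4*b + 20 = (b - 5)*(b - 2)*(b + 2)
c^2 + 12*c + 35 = (c + 5)*(c + 7)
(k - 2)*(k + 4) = k^2 + 2*k - 8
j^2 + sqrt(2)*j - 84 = (j - 6*sqrt(2))*(j + 7*sqrt(2))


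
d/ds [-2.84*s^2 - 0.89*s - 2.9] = -5.68*s - 0.89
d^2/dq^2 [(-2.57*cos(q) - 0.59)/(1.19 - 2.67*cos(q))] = (12.371712*sin(q)^2 - 5.513984*cos(q) + 12.371712)/(19.034163*cos(q)^3 - 25.450173*cos(q)^2 + 11.342961*cos(q) - 1.685159)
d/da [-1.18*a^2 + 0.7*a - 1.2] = 0.7 - 2.36*a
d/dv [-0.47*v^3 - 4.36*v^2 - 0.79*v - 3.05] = -1.41*v^2 - 8.72*v - 0.79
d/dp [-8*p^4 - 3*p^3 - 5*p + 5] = -32*p^3 - 9*p^2 - 5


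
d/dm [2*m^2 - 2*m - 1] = 4*m - 2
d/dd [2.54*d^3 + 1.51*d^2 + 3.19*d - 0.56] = 7.62*d^2 + 3.02*d + 3.19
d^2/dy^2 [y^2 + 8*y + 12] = 2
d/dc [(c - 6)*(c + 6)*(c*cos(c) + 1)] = -c^3*sin(c) + 3*c^2*cos(c) + 36*c*sin(c) + 2*c - 36*cos(c)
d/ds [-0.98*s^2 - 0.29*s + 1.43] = -1.96*s - 0.29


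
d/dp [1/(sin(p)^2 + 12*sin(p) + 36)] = -2*cos(p)/(sin(p) + 6)^3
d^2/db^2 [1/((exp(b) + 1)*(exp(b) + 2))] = (4*exp(3*b) + 9*exp(2*b) + exp(b) - 6)*exp(b)/(exp(6*b) + 9*exp(5*b) + 33*exp(4*b) + 63*exp(3*b) + 66*exp(2*b) + 36*exp(b) + 8)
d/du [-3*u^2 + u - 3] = 1 - 6*u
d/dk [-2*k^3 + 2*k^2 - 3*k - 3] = -6*k^2 + 4*k - 3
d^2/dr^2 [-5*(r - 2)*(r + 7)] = -10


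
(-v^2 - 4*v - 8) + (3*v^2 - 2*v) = 2*v^2 - 6*v - 8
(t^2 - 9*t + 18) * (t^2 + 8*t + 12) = t^4 - t^3 - 42*t^2 + 36*t + 216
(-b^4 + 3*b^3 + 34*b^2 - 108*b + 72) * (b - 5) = -b^5 + 8*b^4 + 19*b^3 - 278*b^2 + 612*b - 360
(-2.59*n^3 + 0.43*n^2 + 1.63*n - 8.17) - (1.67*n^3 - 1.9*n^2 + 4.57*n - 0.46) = -4.26*n^3 + 2.33*n^2 - 2.94*n - 7.71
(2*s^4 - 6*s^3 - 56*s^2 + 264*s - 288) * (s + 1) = 2*s^5 - 4*s^4 - 62*s^3 + 208*s^2 - 24*s - 288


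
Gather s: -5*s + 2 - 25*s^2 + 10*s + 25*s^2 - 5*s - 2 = 0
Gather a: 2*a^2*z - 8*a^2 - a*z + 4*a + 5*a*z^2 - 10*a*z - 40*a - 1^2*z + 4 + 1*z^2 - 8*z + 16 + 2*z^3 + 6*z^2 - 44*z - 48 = a^2*(2*z - 8) + a*(5*z^2 - 11*z - 36) + 2*z^3 + 7*z^2 - 53*z - 28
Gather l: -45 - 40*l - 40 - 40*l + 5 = -80*l - 80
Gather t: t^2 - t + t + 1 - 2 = t^2 - 1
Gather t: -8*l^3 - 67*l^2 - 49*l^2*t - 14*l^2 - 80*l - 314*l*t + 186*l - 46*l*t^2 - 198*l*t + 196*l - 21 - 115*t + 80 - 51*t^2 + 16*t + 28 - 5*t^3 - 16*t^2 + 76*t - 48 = -8*l^3 - 81*l^2 + 302*l - 5*t^3 + t^2*(-46*l - 67) + t*(-49*l^2 - 512*l - 23) + 39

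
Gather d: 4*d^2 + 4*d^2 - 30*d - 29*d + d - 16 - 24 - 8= 8*d^2 - 58*d - 48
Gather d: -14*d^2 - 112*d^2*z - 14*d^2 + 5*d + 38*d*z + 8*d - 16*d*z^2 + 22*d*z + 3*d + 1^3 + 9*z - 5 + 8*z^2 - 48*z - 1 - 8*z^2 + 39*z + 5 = d^2*(-112*z - 28) + d*(-16*z^2 + 60*z + 16)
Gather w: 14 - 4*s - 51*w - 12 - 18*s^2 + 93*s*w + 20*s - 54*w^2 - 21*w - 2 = -18*s^2 + 16*s - 54*w^2 + w*(93*s - 72)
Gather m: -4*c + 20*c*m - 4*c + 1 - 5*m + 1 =-8*c + m*(20*c - 5) + 2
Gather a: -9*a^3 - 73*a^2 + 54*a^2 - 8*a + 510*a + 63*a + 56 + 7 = -9*a^3 - 19*a^2 + 565*a + 63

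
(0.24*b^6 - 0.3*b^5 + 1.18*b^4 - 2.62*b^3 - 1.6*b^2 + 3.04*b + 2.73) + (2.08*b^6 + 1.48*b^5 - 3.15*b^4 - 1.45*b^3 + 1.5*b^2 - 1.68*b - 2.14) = 2.32*b^6 + 1.18*b^5 - 1.97*b^4 - 4.07*b^3 - 0.1*b^2 + 1.36*b + 0.59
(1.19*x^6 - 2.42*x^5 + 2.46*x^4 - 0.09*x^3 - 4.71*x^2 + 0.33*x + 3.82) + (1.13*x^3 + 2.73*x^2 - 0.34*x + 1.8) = 1.19*x^6 - 2.42*x^5 + 2.46*x^4 + 1.04*x^3 - 1.98*x^2 - 0.01*x + 5.62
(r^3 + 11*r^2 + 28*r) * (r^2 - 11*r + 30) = r^5 - 63*r^3 + 22*r^2 + 840*r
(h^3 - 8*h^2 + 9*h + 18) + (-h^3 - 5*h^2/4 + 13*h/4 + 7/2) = -37*h^2/4 + 49*h/4 + 43/2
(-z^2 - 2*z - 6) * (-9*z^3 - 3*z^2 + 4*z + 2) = 9*z^5 + 21*z^4 + 56*z^3 + 8*z^2 - 28*z - 12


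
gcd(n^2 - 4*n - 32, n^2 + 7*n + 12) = n + 4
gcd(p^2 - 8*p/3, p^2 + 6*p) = p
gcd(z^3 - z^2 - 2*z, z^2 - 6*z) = z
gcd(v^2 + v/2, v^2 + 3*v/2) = v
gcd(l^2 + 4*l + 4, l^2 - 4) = l + 2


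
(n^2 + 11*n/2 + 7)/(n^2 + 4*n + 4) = (n + 7/2)/(n + 2)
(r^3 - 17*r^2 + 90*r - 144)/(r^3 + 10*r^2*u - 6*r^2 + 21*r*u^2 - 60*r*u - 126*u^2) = (r^2 - 11*r + 24)/(r^2 + 10*r*u + 21*u^2)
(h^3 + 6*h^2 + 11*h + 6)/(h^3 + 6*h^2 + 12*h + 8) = (h^2 + 4*h + 3)/(h^2 + 4*h + 4)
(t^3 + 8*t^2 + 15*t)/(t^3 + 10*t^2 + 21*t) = (t + 5)/(t + 7)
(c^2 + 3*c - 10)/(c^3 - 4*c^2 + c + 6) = (c + 5)/(c^2 - 2*c - 3)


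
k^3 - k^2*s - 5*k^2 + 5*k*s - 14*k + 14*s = (k - 7)*(k + 2)*(k - s)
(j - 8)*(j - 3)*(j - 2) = j^3 - 13*j^2 + 46*j - 48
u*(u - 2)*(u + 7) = u^3 + 5*u^2 - 14*u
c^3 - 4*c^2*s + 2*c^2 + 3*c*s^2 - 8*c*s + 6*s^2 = (c + 2)*(c - 3*s)*(c - s)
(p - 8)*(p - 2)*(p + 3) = p^3 - 7*p^2 - 14*p + 48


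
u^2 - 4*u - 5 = (u - 5)*(u + 1)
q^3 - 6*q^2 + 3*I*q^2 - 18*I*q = q*(q - 6)*(q + 3*I)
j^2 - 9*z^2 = (j - 3*z)*(j + 3*z)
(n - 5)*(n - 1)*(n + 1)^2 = n^4 - 4*n^3 - 6*n^2 + 4*n + 5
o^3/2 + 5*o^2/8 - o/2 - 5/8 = (o/2 + 1/2)*(o - 1)*(o + 5/4)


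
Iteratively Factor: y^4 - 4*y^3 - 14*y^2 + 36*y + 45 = (y - 3)*(y^3 - y^2 - 17*y - 15) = (y - 3)*(y + 3)*(y^2 - 4*y - 5) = (y - 3)*(y + 1)*(y + 3)*(y - 5)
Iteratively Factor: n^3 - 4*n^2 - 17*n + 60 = (n - 3)*(n^2 - n - 20) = (n - 5)*(n - 3)*(n + 4)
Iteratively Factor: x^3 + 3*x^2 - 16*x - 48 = (x + 4)*(x^2 - x - 12) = (x + 3)*(x + 4)*(x - 4)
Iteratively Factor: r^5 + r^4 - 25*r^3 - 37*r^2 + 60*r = (r - 5)*(r^4 + 6*r^3 + 5*r^2 - 12*r) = r*(r - 5)*(r^3 + 6*r^2 + 5*r - 12) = r*(r - 5)*(r - 1)*(r^2 + 7*r + 12) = r*(r - 5)*(r - 1)*(r + 4)*(r + 3)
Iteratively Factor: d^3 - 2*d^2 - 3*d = (d - 3)*(d^2 + d) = (d - 3)*(d + 1)*(d)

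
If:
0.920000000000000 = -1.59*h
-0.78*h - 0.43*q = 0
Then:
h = -0.58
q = 1.05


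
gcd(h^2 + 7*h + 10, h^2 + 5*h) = h + 5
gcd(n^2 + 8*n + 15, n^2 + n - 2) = 1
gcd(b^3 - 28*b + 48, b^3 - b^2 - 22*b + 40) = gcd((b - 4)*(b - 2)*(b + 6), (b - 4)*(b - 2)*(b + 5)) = b^2 - 6*b + 8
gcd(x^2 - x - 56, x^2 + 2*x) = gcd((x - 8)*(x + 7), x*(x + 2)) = 1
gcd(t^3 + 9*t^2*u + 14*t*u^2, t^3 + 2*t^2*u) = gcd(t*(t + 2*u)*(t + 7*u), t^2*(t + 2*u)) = t^2 + 2*t*u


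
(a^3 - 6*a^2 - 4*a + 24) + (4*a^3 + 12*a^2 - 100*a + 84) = 5*a^3 + 6*a^2 - 104*a + 108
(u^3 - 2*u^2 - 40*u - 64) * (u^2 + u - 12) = u^5 - u^4 - 54*u^3 - 80*u^2 + 416*u + 768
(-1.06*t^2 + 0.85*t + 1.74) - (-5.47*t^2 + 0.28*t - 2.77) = 4.41*t^2 + 0.57*t + 4.51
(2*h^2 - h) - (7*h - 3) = 2*h^2 - 8*h + 3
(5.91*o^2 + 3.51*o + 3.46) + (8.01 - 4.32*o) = 5.91*o^2 - 0.81*o + 11.47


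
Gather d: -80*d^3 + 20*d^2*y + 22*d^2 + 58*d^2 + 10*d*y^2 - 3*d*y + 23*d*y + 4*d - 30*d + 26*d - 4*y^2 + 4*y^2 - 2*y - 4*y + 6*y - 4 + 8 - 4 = -80*d^3 + d^2*(20*y + 80) + d*(10*y^2 + 20*y)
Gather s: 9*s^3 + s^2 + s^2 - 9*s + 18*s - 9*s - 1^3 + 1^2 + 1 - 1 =9*s^3 + 2*s^2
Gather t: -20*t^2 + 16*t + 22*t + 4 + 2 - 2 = -20*t^2 + 38*t + 4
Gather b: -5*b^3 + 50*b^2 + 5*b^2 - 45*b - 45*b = -5*b^3 + 55*b^2 - 90*b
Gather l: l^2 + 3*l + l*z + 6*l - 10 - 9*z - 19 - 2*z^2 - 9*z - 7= l^2 + l*(z + 9) - 2*z^2 - 18*z - 36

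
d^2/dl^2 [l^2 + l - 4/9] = 2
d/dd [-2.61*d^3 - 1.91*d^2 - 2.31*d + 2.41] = -7.83*d^2 - 3.82*d - 2.31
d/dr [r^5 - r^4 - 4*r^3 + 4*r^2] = r*(5*r^3 - 4*r^2 - 12*r + 8)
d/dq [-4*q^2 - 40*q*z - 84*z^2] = -8*q - 40*z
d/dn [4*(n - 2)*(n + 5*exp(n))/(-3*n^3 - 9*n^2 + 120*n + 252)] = 4*((n - 2)*(n + 5*exp(n))*(3*n^2 + 6*n - 40) - (n + (n - 2)*(5*exp(n) + 1) + 5*exp(n))*(n^3 + 3*n^2 - 40*n - 84))/(3*(n^3 + 3*n^2 - 40*n - 84)^2)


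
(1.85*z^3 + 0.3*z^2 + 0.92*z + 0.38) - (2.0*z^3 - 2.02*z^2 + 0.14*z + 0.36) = -0.15*z^3 + 2.32*z^2 + 0.78*z + 0.02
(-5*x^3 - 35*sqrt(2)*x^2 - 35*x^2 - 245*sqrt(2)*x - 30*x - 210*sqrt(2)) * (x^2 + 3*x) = -5*x^5 - 50*x^4 - 35*sqrt(2)*x^4 - 350*sqrt(2)*x^3 - 135*x^3 - 945*sqrt(2)*x^2 - 90*x^2 - 630*sqrt(2)*x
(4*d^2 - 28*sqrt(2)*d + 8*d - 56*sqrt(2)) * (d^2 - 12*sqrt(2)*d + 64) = 4*d^4 - 76*sqrt(2)*d^3 + 8*d^3 - 152*sqrt(2)*d^2 + 928*d^2 - 1792*sqrt(2)*d + 1856*d - 3584*sqrt(2)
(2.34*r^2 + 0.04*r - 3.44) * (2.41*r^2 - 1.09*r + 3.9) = 5.6394*r^4 - 2.4542*r^3 + 0.791999999999999*r^2 + 3.9056*r - 13.416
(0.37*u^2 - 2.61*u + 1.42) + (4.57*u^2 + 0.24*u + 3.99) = 4.94*u^2 - 2.37*u + 5.41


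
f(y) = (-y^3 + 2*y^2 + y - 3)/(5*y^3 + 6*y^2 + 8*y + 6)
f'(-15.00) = 0.00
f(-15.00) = -0.24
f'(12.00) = 0.00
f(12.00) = -0.15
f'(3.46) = -0.03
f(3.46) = -0.05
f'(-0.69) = 3.88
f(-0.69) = -1.42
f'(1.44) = 0.02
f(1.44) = -0.01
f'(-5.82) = -0.02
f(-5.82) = -0.31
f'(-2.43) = -0.03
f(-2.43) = -0.42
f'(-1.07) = 5.77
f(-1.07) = 0.31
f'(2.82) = -0.03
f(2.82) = -0.04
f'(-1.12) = 3.40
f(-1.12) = 0.08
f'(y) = (-15*y^2 - 12*y - 8)*(-y^3 + 2*y^2 + y - 3)/(5*y^3 + 6*y^2 + 8*y + 6)^2 + (-3*y^2 + 4*y + 1)/(5*y^3 + 6*y^2 + 8*y + 6)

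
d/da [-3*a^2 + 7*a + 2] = 7 - 6*a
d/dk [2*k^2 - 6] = 4*k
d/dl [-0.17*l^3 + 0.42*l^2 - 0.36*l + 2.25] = -0.51*l^2 + 0.84*l - 0.36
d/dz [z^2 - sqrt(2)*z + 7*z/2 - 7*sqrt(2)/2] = 2*z - sqrt(2) + 7/2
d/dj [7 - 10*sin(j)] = -10*cos(j)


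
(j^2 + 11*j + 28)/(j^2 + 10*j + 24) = (j + 7)/(j + 6)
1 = 1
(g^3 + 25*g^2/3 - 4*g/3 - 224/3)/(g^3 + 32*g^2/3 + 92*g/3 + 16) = (3*g^2 + 13*g - 56)/(3*g^2 + 20*g + 12)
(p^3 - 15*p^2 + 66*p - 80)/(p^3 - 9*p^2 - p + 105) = (p^2 - 10*p + 16)/(p^2 - 4*p - 21)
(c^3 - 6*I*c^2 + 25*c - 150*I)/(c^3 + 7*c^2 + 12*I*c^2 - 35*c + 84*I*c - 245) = (c^2 - 11*I*c - 30)/(c^2 + 7*c*(1 + I) + 49*I)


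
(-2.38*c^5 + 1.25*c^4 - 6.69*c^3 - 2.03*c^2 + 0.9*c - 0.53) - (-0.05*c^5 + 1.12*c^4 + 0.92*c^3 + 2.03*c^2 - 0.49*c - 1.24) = -2.33*c^5 + 0.13*c^4 - 7.61*c^3 - 4.06*c^2 + 1.39*c + 0.71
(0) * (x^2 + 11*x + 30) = 0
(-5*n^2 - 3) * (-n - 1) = 5*n^3 + 5*n^2 + 3*n + 3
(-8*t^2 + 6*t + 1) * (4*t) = -32*t^3 + 24*t^2 + 4*t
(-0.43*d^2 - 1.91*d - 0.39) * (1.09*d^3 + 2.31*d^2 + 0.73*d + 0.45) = -0.4687*d^5 - 3.0752*d^4 - 5.1511*d^3 - 2.4887*d^2 - 1.1442*d - 0.1755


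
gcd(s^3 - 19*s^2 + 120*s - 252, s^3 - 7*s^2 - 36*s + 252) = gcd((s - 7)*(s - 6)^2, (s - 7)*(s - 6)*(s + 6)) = s^2 - 13*s + 42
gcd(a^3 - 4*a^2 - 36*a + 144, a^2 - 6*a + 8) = a - 4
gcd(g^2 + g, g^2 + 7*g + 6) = g + 1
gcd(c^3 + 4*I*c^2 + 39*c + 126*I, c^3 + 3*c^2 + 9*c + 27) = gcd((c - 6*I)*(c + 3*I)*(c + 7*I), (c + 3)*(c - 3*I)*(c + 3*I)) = c + 3*I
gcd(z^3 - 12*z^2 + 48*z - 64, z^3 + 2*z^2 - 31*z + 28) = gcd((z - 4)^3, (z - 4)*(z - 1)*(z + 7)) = z - 4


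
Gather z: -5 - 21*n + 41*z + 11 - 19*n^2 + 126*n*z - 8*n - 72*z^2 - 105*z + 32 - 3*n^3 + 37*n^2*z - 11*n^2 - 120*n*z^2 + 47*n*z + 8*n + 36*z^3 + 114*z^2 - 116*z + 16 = -3*n^3 - 30*n^2 - 21*n + 36*z^3 + z^2*(42 - 120*n) + z*(37*n^2 + 173*n - 180) + 54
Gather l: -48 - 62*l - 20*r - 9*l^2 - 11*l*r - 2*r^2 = -9*l^2 + l*(-11*r - 62) - 2*r^2 - 20*r - 48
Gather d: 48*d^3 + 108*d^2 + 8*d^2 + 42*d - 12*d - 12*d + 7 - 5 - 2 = 48*d^3 + 116*d^2 + 18*d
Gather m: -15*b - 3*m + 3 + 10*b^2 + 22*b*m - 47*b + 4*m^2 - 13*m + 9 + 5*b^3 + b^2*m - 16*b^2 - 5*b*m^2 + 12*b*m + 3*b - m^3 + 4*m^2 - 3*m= 5*b^3 - 6*b^2 - 59*b - m^3 + m^2*(8 - 5*b) + m*(b^2 + 34*b - 19) + 12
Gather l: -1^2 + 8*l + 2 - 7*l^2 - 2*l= -7*l^2 + 6*l + 1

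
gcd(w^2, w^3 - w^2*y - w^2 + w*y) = w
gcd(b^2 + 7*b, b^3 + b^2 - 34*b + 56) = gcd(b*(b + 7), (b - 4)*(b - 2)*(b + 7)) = b + 7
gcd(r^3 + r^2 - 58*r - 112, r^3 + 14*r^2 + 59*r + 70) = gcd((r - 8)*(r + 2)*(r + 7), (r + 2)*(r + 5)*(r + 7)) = r^2 + 9*r + 14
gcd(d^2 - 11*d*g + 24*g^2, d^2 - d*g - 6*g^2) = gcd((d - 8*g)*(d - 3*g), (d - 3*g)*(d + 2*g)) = d - 3*g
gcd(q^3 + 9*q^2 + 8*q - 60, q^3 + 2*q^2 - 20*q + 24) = q^2 + 4*q - 12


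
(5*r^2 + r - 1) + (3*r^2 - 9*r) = 8*r^2 - 8*r - 1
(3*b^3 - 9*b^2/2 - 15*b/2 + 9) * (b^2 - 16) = 3*b^5 - 9*b^4/2 - 111*b^3/2 + 81*b^2 + 120*b - 144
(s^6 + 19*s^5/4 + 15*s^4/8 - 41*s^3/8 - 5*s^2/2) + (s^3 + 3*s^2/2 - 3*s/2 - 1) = s^6 + 19*s^5/4 + 15*s^4/8 - 33*s^3/8 - s^2 - 3*s/2 - 1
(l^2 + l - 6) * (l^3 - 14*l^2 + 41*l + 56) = l^5 - 13*l^4 + 21*l^3 + 181*l^2 - 190*l - 336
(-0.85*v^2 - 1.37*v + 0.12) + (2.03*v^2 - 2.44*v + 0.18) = 1.18*v^2 - 3.81*v + 0.3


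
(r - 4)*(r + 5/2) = r^2 - 3*r/2 - 10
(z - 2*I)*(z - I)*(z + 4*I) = z^3 + I*z^2 + 10*z - 8*I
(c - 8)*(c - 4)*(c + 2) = c^3 - 10*c^2 + 8*c + 64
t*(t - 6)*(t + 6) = t^3 - 36*t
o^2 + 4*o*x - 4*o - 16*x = (o - 4)*(o + 4*x)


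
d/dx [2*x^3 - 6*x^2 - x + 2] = 6*x^2 - 12*x - 1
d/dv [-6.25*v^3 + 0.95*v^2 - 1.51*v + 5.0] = -18.75*v^2 + 1.9*v - 1.51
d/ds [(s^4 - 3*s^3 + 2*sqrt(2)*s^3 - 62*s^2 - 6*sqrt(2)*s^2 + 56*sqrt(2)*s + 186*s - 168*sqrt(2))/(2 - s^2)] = (-2*s^5 - 2*sqrt(2)*s^4 + 3*s^4 + 8*s^3 + 68*sqrt(2)*s^2 + 168*s^2 - 360*sqrt(2)*s - 248*s + 112*sqrt(2) + 372)/(s^4 - 4*s^2 + 4)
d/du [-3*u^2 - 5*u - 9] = -6*u - 5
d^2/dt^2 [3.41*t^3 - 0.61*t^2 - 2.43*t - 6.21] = 20.46*t - 1.22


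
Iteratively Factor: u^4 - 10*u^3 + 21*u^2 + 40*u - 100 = (u + 2)*(u^3 - 12*u^2 + 45*u - 50) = (u - 5)*(u + 2)*(u^2 - 7*u + 10) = (u - 5)^2*(u + 2)*(u - 2)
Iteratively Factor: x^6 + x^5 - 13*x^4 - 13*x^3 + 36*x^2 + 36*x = (x - 2)*(x^5 + 3*x^4 - 7*x^3 - 27*x^2 - 18*x) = (x - 3)*(x - 2)*(x^4 + 6*x^3 + 11*x^2 + 6*x) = (x - 3)*(x - 2)*(x + 2)*(x^3 + 4*x^2 + 3*x) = (x - 3)*(x - 2)*(x + 1)*(x + 2)*(x^2 + 3*x) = x*(x - 3)*(x - 2)*(x + 1)*(x + 2)*(x + 3)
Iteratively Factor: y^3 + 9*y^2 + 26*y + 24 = (y + 3)*(y^2 + 6*y + 8) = (y + 2)*(y + 3)*(y + 4)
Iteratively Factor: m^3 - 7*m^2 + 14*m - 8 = (m - 1)*(m^2 - 6*m + 8) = (m - 4)*(m - 1)*(m - 2)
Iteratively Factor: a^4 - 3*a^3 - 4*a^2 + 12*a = (a)*(a^3 - 3*a^2 - 4*a + 12) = a*(a - 3)*(a^2 - 4) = a*(a - 3)*(a - 2)*(a + 2)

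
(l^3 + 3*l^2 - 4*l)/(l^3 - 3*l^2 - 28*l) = (l - 1)/(l - 7)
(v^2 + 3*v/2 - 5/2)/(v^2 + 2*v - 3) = (v + 5/2)/(v + 3)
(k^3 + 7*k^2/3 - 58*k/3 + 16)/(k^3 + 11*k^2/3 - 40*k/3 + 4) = (3*k^2 - 11*k + 8)/(3*k^2 - 7*k + 2)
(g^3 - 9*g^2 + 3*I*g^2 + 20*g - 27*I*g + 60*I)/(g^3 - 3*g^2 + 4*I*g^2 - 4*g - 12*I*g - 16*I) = (g^2 + g*(-5 + 3*I) - 15*I)/(g^2 + g*(1 + 4*I) + 4*I)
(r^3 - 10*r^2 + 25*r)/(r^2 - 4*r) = (r^2 - 10*r + 25)/(r - 4)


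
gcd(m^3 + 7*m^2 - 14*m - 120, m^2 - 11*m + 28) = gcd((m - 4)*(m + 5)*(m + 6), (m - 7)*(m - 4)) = m - 4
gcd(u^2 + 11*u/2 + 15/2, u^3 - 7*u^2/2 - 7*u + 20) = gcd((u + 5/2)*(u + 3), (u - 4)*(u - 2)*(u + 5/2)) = u + 5/2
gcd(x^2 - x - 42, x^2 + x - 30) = x + 6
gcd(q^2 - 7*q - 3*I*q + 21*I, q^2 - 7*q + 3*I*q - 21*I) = q - 7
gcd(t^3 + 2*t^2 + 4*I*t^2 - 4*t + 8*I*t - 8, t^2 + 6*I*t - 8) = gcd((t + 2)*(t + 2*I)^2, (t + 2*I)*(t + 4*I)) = t + 2*I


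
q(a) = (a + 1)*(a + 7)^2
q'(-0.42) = 50.93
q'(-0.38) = 52.03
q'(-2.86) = 1.74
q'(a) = (a + 1)*(2*a + 14) + (a + 7)^2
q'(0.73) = 86.50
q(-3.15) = -31.87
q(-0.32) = 30.34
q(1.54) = 185.25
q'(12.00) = 855.00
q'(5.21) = 300.73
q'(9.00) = 576.00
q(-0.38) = 27.17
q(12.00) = 4693.00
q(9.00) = 2560.00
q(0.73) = 103.37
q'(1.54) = 116.31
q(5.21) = 925.81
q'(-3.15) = -1.73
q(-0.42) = 25.11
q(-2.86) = -31.88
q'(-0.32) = 53.71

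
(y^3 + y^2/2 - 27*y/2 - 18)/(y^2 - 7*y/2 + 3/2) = (2*y^3 + y^2 - 27*y - 36)/(2*y^2 - 7*y + 3)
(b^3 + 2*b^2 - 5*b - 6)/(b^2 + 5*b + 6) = (b^2 - b - 2)/(b + 2)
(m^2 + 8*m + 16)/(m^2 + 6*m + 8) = (m + 4)/(m + 2)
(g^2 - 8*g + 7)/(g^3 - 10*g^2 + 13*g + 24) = (g^2 - 8*g + 7)/(g^3 - 10*g^2 + 13*g + 24)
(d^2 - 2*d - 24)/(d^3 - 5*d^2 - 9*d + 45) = (d^2 - 2*d - 24)/(d^3 - 5*d^2 - 9*d + 45)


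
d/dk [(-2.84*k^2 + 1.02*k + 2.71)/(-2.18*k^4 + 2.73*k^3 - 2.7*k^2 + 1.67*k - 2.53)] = (-12.3824*k^5 + 14.424*k^4 + 18.062*k^3 - 24.1837*k^2 + 29.0044*k - 7.1063)/(4.7524*k^8 - 11.9028*k^7 + 19.2249*k^6 - 22.0232*k^5 + 27.439*k^4 - 22.8318*k^3 + 16.4509*k^2 - 8.4502*k + 6.4009)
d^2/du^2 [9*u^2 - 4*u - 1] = 18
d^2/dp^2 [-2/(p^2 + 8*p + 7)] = 4*(p^2 + 8*p - 4*(p + 4)^2 + 7)/(p^2 + 8*p + 7)^3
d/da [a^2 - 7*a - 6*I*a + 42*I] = 2*a - 7 - 6*I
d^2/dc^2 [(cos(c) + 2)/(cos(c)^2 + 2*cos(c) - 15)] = (-9*(1 - cos(2*c))^2*cos(c)/4 - 3*(1 - cos(2*c))^2/2 - 491*cos(c)/2 - 79*cos(2*c) - 27*cos(3*c) + cos(5*c)/2 + 63)/((cos(c) - 3)^3*(cos(c) + 5)^3)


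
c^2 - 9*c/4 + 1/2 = (c - 2)*(c - 1/4)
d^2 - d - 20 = (d - 5)*(d + 4)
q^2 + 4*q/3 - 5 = (q - 5/3)*(q + 3)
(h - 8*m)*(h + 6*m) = h^2 - 2*h*m - 48*m^2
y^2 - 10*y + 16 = (y - 8)*(y - 2)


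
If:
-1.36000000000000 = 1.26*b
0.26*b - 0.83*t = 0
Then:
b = -1.08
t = -0.34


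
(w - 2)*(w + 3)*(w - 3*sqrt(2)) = w^3 - 3*sqrt(2)*w^2 + w^2 - 6*w - 3*sqrt(2)*w + 18*sqrt(2)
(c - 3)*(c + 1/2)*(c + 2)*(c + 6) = c^4 + 11*c^3/2 - 19*c^2/2 - 42*c - 18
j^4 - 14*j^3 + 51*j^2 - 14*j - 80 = (j - 8)*(j - 5)*(j - 2)*(j + 1)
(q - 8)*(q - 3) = q^2 - 11*q + 24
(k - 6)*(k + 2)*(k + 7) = k^3 + 3*k^2 - 40*k - 84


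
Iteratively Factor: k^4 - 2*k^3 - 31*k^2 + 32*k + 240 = (k - 5)*(k^3 + 3*k^2 - 16*k - 48) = (k - 5)*(k - 4)*(k^2 + 7*k + 12) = (k - 5)*(k - 4)*(k + 3)*(k + 4)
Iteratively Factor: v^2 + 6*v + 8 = (v + 4)*(v + 2)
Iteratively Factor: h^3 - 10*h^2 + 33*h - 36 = (h - 4)*(h^2 - 6*h + 9) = (h - 4)*(h - 3)*(h - 3)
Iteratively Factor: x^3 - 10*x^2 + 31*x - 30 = (x - 2)*(x^2 - 8*x + 15) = (x - 3)*(x - 2)*(x - 5)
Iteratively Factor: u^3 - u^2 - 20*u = (u - 5)*(u^2 + 4*u) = (u - 5)*(u + 4)*(u)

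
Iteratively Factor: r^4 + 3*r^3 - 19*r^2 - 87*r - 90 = (r + 2)*(r^3 + r^2 - 21*r - 45) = (r + 2)*(r + 3)*(r^2 - 2*r - 15) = (r + 2)*(r + 3)^2*(r - 5)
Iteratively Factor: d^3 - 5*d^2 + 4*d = (d - 1)*(d^2 - 4*d) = (d - 4)*(d - 1)*(d)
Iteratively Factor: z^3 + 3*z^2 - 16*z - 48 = (z - 4)*(z^2 + 7*z + 12) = (z - 4)*(z + 3)*(z + 4)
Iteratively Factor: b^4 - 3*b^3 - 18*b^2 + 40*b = (b)*(b^3 - 3*b^2 - 18*b + 40) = b*(b - 2)*(b^2 - b - 20) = b*(b - 5)*(b - 2)*(b + 4)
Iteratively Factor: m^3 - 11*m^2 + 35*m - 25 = (m - 5)*(m^2 - 6*m + 5) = (m - 5)*(m - 1)*(m - 5)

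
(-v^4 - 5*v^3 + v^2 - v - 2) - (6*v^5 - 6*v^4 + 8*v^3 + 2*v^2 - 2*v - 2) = -6*v^5 + 5*v^4 - 13*v^3 - v^2 + v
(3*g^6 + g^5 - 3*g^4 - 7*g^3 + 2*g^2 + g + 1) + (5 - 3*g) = 3*g^6 + g^5 - 3*g^4 - 7*g^3 + 2*g^2 - 2*g + 6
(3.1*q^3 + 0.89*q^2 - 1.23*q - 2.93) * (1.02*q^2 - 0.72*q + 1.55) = 3.162*q^5 - 1.3242*q^4 + 2.9096*q^3 - 0.7235*q^2 + 0.2031*q - 4.5415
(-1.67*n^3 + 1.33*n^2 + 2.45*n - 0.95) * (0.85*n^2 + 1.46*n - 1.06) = -1.4195*n^5 - 1.3077*n^4 + 5.7945*n^3 + 1.3597*n^2 - 3.984*n + 1.007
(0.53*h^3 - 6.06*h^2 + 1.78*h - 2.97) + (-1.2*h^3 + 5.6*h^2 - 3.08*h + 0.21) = -0.67*h^3 - 0.46*h^2 - 1.3*h - 2.76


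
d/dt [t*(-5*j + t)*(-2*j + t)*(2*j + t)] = 20*j^3 - 8*j^2*t - 15*j*t^2 + 4*t^3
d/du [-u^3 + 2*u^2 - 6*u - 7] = -3*u^2 + 4*u - 6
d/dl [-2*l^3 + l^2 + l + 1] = -6*l^2 + 2*l + 1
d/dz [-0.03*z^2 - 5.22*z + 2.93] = -0.06*z - 5.22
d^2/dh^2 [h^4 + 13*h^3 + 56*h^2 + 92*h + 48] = 12*h^2 + 78*h + 112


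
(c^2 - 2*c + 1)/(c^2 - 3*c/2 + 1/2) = 2*(c - 1)/(2*c - 1)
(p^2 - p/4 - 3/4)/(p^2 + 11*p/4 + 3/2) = (p - 1)/(p + 2)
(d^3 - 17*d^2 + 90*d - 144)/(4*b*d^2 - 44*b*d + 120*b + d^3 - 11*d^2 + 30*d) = (d^2 - 11*d + 24)/(4*b*d - 20*b + d^2 - 5*d)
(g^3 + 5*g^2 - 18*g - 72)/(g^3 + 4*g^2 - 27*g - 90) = (g - 4)/(g - 5)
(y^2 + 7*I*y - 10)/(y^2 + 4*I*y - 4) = (y + 5*I)/(y + 2*I)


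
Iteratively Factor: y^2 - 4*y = (y - 4)*(y)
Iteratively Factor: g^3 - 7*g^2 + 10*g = (g - 5)*(g^2 - 2*g) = g*(g - 5)*(g - 2)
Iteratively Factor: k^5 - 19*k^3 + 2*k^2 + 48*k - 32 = (k + 2)*(k^4 - 2*k^3 - 15*k^2 + 32*k - 16) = (k + 2)*(k + 4)*(k^3 - 6*k^2 + 9*k - 4) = (k - 4)*(k + 2)*(k + 4)*(k^2 - 2*k + 1) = (k - 4)*(k - 1)*(k + 2)*(k + 4)*(k - 1)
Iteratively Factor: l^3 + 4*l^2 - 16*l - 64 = (l + 4)*(l^2 - 16) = (l + 4)^2*(l - 4)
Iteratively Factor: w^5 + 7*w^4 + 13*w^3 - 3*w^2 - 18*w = (w + 3)*(w^4 + 4*w^3 + w^2 - 6*w) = (w - 1)*(w + 3)*(w^3 + 5*w^2 + 6*w) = (w - 1)*(w + 3)^2*(w^2 + 2*w) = w*(w - 1)*(w + 3)^2*(w + 2)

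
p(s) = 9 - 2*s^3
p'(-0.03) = -0.01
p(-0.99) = 10.94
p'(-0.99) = -5.88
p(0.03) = 9.00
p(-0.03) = 9.00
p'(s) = -6*s^2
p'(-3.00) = -54.00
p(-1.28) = 13.19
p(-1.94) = 23.60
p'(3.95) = -93.62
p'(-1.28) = -9.83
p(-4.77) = 226.06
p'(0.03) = -0.01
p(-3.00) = 63.00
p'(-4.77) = -136.52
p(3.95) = -114.26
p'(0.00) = 0.00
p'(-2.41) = -34.85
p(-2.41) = 37.00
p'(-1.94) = -22.58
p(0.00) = 9.00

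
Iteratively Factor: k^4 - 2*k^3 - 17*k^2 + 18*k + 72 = (k - 3)*(k^3 + k^2 - 14*k - 24) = (k - 4)*(k - 3)*(k^2 + 5*k + 6) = (k - 4)*(k - 3)*(k + 2)*(k + 3)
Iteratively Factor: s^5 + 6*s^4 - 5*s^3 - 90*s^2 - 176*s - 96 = (s + 2)*(s^4 + 4*s^3 - 13*s^2 - 64*s - 48) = (s + 2)*(s + 3)*(s^3 + s^2 - 16*s - 16) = (s + 1)*(s + 2)*(s + 3)*(s^2 - 16) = (s - 4)*(s + 1)*(s + 2)*(s + 3)*(s + 4)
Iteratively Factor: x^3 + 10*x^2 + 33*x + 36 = (x + 3)*(x^2 + 7*x + 12) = (x + 3)^2*(x + 4)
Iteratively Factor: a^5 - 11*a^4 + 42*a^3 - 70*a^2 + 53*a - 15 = (a - 1)*(a^4 - 10*a^3 + 32*a^2 - 38*a + 15) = (a - 1)^2*(a^3 - 9*a^2 + 23*a - 15) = (a - 1)^3*(a^2 - 8*a + 15) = (a - 5)*(a - 1)^3*(a - 3)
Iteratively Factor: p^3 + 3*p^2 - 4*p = (p - 1)*(p^2 + 4*p) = (p - 1)*(p + 4)*(p)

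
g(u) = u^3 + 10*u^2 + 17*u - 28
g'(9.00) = 440.00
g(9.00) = 1664.00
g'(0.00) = 17.00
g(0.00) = -28.00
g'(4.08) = 148.54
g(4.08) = 275.74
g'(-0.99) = 0.14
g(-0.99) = -36.00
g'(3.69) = 131.65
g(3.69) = 221.13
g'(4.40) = 163.08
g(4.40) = 325.58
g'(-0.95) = 0.71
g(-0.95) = -35.98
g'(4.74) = 179.20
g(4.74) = 383.75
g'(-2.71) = -15.17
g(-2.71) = -20.53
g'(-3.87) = -15.47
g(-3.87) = -1.98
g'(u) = 3*u^2 + 20*u + 17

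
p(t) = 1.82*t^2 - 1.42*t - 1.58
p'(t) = 3.64*t - 1.42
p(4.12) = 23.46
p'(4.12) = 13.58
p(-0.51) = -0.38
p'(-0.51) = -3.28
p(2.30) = 4.78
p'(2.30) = 6.95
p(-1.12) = 2.29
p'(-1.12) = -5.50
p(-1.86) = 7.36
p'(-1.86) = -8.19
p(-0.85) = 0.94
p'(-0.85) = -4.51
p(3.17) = 12.21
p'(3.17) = 10.12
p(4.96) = 36.15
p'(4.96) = 16.63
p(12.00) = 243.46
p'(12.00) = 42.26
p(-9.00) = 158.62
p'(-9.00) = -34.18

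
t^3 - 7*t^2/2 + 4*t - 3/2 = (t - 3/2)*(t - 1)^2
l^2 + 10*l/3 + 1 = (l + 1/3)*(l + 3)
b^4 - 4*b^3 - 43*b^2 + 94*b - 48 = (b - 8)*(b - 1)^2*(b + 6)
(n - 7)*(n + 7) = n^2 - 49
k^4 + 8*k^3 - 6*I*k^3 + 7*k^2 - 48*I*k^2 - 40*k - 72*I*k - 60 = (k + 2)*(k + 6)*(k - 5*I)*(k - I)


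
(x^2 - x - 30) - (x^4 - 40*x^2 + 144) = -x^4 + 41*x^2 - x - 174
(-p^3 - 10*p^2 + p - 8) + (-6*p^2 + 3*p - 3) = -p^3 - 16*p^2 + 4*p - 11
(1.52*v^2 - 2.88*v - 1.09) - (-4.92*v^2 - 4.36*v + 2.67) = 6.44*v^2 + 1.48*v - 3.76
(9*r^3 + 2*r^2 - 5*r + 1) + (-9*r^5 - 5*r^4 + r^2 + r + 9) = -9*r^5 - 5*r^4 + 9*r^3 + 3*r^2 - 4*r + 10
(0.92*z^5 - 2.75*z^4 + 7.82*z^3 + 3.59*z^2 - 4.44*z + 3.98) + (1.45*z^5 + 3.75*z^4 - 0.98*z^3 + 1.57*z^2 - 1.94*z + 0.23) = 2.37*z^5 + 1.0*z^4 + 6.84*z^3 + 5.16*z^2 - 6.38*z + 4.21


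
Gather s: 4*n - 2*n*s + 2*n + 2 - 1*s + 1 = 6*n + s*(-2*n - 1) + 3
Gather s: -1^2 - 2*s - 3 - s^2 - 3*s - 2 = -s^2 - 5*s - 6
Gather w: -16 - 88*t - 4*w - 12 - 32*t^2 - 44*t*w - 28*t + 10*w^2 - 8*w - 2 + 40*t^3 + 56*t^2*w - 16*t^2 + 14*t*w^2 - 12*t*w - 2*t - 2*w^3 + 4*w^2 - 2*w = 40*t^3 - 48*t^2 - 118*t - 2*w^3 + w^2*(14*t + 14) + w*(56*t^2 - 56*t - 14) - 30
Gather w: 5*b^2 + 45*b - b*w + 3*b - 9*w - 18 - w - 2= 5*b^2 + 48*b + w*(-b - 10) - 20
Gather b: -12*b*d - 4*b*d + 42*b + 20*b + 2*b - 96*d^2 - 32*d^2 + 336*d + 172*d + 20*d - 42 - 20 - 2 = b*(64 - 16*d) - 128*d^2 + 528*d - 64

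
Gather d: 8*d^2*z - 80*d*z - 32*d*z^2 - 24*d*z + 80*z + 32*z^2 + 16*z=8*d^2*z + d*(-32*z^2 - 104*z) + 32*z^2 + 96*z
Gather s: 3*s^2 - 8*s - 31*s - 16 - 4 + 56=3*s^2 - 39*s + 36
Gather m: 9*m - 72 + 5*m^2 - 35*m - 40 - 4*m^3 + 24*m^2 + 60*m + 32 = -4*m^3 + 29*m^2 + 34*m - 80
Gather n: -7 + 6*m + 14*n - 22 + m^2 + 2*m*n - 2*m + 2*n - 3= m^2 + 4*m + n*(2*m + 16) - 32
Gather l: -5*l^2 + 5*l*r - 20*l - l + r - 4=-5*l^2 + l*(5*r - 21) + r - 4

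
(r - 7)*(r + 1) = r^2 - 6*r - 7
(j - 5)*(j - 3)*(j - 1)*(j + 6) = j^4 - 3*j^3 - 31*j^2 + 123*j - 90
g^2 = g^2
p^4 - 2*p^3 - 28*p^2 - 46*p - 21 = (p - 7)*(p + 1)^2*(p + 3)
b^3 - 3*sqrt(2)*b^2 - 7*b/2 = b*(b - 7*sqrt(2)/2)*(b + sqrt(2)/2)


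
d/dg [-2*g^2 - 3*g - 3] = -4*g - 3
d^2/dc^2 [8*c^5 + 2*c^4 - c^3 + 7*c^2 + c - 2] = 160*c^3 + 24*c^2 - 6*c + 14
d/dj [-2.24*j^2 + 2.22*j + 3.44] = 2.22 - 4.48*j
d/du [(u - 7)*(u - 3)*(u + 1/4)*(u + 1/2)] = 4*u^3 - 111*u^2/4 + 109*u/4 + 29/2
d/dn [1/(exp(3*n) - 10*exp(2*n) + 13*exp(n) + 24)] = (-3*exp(2*n) + 20*exp(n) - 13)*exp(n)/(exp(3*n) - 10*exp(2*n) + 13*exp(n) + 24)^2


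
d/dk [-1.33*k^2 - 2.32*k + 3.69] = -2.66*k - 2.32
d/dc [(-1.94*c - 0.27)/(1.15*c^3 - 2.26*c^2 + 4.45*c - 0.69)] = (4.462*c^3 - 3.4529*c^2 - 1.2204*c + 2.5401)/(1.3225*c^6 - 5.198*c^5 + 15.3426*c^4 - 21.701*c^3 + 22.9213*c^2 - 6.141*c + 0.4761)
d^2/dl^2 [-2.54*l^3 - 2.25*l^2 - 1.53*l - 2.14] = -15.24*l - 4.5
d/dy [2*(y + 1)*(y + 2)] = 4*y + 6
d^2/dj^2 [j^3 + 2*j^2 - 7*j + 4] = 6*j + 4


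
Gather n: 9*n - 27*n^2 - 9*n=-27*n^2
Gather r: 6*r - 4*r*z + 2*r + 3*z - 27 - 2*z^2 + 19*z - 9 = r*(8 - 4*z) - 2*z^2 + 22*z - 36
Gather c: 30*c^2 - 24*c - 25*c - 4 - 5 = 30*c^2 - 49*c - 9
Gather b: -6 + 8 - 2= 0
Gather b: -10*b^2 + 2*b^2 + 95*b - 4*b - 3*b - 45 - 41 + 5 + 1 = -8*b^2 + 88*b - 80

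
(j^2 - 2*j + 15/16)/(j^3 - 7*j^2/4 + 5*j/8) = (4*j - 3)/(2*j*(2*j - 1))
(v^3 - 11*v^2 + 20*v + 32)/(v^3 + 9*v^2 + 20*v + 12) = (v^2 - 12*v + 32)/(v^2 + 8*v + 12)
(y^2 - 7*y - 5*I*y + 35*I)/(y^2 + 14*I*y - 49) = (y^2 - 7*y - 5*I*y + 35*I)/(y^2 + 14*I*y - 49)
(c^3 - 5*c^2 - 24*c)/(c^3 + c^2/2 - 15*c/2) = 2*(c - 8)/(2*c - 5)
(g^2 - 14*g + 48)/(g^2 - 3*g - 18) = (g - 8)/(g + 3)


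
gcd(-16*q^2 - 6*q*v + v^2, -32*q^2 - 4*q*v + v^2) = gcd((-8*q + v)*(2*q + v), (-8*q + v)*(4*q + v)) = 8*q - v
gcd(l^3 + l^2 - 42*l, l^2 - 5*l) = l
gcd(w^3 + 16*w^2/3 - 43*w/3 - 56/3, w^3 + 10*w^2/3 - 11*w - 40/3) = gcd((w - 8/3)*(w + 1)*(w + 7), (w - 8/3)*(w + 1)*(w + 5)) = w^2 - 5*w/3 - 8/3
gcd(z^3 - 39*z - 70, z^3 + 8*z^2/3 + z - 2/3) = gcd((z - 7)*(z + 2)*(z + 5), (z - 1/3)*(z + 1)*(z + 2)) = z + 2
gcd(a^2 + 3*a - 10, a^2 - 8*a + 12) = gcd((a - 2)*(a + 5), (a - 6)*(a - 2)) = a - 2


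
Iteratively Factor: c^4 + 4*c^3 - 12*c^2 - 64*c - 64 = (c + 2)*(c^3 + 2*c^2 - 16*c - 32) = (c - 4)*(c + 2)*(c^2 + 6*c + 8) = (c - 4)*(c + 2)*(c + 4)*(c + 2)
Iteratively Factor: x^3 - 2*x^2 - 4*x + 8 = (x - 2)*(x^2 - 4) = (x - 2)^2*(x + 2)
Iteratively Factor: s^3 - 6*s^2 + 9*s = (s - 3)*(s^2 - 3*s) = (s - 3)^2*(s)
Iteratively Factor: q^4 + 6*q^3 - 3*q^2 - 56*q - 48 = (q + 4)*(q^3 + 2*q^2 - 11*q - 12) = (q - 3)*(q + 4)*(q^2 + 5*q + 4) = (q - 3)*(q + 1)*(q + 4)*(q + 4)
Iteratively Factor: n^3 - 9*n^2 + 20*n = (n - 5)*(n^2 - 4*n) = (n - 5)*(n - 4)*(n)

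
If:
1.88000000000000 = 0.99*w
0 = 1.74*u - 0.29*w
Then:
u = 0.32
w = 1.90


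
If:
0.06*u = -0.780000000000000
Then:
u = -13.00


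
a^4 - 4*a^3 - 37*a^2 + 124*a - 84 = (a - 7)*(a - 2)*(a - 1)*(a + 6)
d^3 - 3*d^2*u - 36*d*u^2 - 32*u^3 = (d - 8*u)*(d + u)*(d + 4*u)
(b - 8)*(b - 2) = b^2 - 10*b + 16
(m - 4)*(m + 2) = m^2 - 2*m - 8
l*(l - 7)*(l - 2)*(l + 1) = l^4 - 8*l^3 + 5*l^2 + 14*l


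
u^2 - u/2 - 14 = (u - 4)*(u + 7/2)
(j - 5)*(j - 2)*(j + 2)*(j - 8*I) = j^4 - 5*j^3 - 8*I*j^3 - 4*j^2 + 40*I*j^2 + 20*j + 32*I*j - 160*I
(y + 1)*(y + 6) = y^2 + 7*y + 6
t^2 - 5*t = t*(t - 5)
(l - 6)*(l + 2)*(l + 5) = l^3 + l^2 - 32*l - 60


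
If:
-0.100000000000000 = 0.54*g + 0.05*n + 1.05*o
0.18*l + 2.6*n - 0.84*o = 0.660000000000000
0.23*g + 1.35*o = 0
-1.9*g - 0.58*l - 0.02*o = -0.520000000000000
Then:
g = -0.30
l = 1.87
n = 0.14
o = 0.05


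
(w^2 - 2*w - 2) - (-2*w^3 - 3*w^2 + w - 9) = 2*w^3 + 4*w^2 - 3*w + 7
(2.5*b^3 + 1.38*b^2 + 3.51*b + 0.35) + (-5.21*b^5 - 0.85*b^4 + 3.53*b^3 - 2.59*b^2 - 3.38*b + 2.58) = -5.21*b^5 - 0.85*b^4 + 6.03*b^3 - 1.21*b^2 + 0.13*b + 2.93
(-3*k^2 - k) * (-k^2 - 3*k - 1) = 3*k^4 + 10*k^3 + 6*k^2 + k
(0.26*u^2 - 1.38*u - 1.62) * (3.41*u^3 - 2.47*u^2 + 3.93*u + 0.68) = 0.8866*u^5 - 5.348*u^4 - 1.0938*u^3 - 1.2452*u^2 - 7.305*u - 1.1016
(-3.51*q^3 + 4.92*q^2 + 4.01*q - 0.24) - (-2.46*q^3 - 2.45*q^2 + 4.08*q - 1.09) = -1.05*q^3 + 7.37*q^2 - 0.0700000000000003*q + 0.85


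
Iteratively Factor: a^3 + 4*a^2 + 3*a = (a)*(a^2 + 4*a + 3) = a*(a + 1)*(a + 3)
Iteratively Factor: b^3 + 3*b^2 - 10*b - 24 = (b + 4)*(b^2 - b - 6) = (b - 3)*(b + 4)*(b + 2)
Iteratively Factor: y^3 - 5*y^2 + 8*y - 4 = (y - 1)*(y^2 - 4*y + 4) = (y - 2)*(y - 1)*(y - 2)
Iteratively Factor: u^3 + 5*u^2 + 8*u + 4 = (u + 1)*(u^2 + 4*u + 4) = (u + 1)*(u + 2)*(u + 2)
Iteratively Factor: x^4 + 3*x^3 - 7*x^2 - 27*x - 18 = (x + 1)*(x^3 + 2*x^2 - 9*x - 18) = (x + 1)*(x + 2)*(x^2 - 9) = (x + 1)*(x + 2)*(x + 3)*(x - 3)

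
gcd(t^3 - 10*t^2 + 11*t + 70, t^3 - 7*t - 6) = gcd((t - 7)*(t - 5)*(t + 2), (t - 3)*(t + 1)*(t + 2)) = t + 2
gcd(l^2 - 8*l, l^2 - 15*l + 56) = l - 8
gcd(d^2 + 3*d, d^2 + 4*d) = d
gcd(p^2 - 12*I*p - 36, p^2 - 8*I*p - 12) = p - 6*I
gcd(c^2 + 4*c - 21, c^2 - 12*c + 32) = 1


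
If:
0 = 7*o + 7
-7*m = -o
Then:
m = -1/7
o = -1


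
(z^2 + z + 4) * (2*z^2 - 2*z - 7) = 2*z^4 - z^2 - 15*z - 28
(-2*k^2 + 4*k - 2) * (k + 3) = -2*k^3 - 2*k^2 + 10*k - 6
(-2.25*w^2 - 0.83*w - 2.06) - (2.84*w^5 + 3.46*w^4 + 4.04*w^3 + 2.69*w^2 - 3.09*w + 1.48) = -2.84*w^5 - 3.46*w^4 - 4.04*w^3 - 4.94*w^2 + 2.26*w - 3.54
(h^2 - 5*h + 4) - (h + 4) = h^2 - 6*h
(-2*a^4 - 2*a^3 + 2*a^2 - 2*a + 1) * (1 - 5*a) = 10*a^5 + 8*a^4 - 12*a^3 + 12*a^2 - 7*a + 1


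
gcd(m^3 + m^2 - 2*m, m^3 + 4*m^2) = m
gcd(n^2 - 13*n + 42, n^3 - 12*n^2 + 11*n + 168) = n - 7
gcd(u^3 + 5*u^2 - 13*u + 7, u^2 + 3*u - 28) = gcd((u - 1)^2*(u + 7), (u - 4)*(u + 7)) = u + 7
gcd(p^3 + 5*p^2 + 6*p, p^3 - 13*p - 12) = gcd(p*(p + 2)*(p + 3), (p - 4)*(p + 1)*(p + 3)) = p + 3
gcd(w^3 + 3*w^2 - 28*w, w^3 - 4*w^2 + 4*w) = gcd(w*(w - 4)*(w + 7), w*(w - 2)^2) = w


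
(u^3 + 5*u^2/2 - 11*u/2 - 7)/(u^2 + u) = u + 3/2 - 7/u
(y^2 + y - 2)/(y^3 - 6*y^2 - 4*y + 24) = (y - 1)/(y^2 - 8*y + 12)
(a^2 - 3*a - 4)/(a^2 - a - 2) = (a - 4)/(a - 2)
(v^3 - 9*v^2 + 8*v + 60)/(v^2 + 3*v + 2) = (v^2 - 11*v + 30)/(v + 1)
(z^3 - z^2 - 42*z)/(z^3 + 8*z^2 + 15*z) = (z^2 - z - 42)/(z^2 + 8*z + 15)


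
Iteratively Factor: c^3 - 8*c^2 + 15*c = (c)*(c^2 - 8*c + 15) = c*(c - 3)*(c - 5)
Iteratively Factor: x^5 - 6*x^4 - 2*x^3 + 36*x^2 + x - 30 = (x + 2)*(x^4 - 8*x^3 + 14*x^2 + 8*x - 15) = (x - 5)*(x + 2)*(x^3 - 3*x^2 - x + 3) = (x - 5)*(x - 3)*(x + 2)*(x^2 - 1) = (x - 5)*(x - 3)*(x - 1)*(x + 2)*(x + 1)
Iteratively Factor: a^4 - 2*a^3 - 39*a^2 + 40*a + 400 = (a - 5)*(a^3 + 3*a^2 - 24*a - 80) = (a - 5)*(a + 4)*(a^2 - a - 20) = (a - 5)^2*(a + 4)*(a + 4)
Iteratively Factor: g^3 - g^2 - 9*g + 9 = (g - 1)*(g^2 - 9) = (g - 3)*(g - 1)*(g + 3)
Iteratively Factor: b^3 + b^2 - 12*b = (b - 3)*(b^2 + 4*b) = b*(b - 3)*(b + 4)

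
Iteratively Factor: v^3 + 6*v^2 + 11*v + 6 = (v + 3)*(v^2 + 3*v + 2) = (v + 1)*(v + 3)*(v + 2)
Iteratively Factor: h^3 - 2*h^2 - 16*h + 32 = (h + 4)*(h^2 - 6*h + 8) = (h - 4)*(h + 4)*(h - 2)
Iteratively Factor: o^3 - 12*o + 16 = (o - 2)*(o^2 + 2*o - 8) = (o - 2)*(o + 4)*(o - 2)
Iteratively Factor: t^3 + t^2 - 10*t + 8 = (t - 1)*(t^2 + 2*t - 8) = (t - 1)*(t + 4)*(t - 2)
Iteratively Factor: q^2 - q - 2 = (q + 1)*(q - 2)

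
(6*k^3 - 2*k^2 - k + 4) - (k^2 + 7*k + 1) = 6*k^3 - 3*k^2 - 8*k + 3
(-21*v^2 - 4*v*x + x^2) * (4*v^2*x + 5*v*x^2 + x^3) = -84*v^4*x - 121*v^3*x^2 - 37*v^2*x^3 + v*x^4 + x^5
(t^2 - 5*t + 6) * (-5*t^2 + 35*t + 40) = -5*t^4 + 60*t^3 - 165*t^2 + 10*t + 240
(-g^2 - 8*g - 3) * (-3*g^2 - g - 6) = 3*g^4 + 25*g^3 + 23*g^2 + 51*g + 18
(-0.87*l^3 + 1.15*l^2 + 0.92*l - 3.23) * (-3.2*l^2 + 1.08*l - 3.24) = 2.784*l^5 - 4.6196*l^4 + 1.1168*l^3 + 7.6036*l^2 - 6.4692*l + 10.4652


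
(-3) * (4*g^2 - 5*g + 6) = -12*g^2 + 15*g - 18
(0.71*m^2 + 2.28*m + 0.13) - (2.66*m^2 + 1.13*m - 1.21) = -1.95*m^2 + 1.15*m + 1.34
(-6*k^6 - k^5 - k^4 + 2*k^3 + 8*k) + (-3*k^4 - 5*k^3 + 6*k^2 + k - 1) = -6*k^6 - k^5 - 4*k^4 - 3*k^3 + 6*k^2 + 9*k - 1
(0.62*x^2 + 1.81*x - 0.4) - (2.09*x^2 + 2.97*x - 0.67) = -1.47*x^2 - 1.16*x + 0.27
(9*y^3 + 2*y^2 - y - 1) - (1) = 9*y^3 + 2*y^2 - y - 2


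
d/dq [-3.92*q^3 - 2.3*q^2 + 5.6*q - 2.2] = -11.76*q^2 - 4.6*q + 5.6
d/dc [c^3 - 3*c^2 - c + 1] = 3*c^2 - 6*c - 1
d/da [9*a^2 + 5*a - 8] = 18*a + 5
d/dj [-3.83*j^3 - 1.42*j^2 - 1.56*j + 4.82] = -11.49*j^2 - 2.84*j - 1.56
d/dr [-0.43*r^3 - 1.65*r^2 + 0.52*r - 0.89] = -1.29*r^2 - 3.3*r + 0.52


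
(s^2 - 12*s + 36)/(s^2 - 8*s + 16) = (s^2 - 12*s + 36)/(s^2 - 8*s + 16)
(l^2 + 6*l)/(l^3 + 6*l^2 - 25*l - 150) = l/(l^2 - 25)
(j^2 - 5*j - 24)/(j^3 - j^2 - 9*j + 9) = (j - 8)/(j^2 - 4*j + 3)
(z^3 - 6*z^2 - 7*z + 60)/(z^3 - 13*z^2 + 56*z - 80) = (z + 3)/(z - 4)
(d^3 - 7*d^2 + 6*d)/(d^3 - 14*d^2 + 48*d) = (d - 1)/(d - 8)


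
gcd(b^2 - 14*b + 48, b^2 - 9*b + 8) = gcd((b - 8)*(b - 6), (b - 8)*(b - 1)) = b - 8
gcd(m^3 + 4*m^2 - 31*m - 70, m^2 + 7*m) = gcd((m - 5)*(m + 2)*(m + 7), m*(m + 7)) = m + 7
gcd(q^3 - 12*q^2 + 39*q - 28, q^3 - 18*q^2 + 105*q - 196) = q^2 - 11*q + 28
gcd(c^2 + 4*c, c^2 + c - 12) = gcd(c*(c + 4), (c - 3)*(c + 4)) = c + 4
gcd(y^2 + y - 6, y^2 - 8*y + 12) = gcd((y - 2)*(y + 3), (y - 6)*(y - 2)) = y - 2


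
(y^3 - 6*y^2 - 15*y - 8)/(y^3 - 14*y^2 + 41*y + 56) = (y + 1)/(y - 7)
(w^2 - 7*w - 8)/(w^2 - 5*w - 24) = (w + 1)/(w + 3)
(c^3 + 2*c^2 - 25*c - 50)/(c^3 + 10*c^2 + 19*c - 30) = (c^2 - 3*c - 10)/(c^2 + 5*c - 6)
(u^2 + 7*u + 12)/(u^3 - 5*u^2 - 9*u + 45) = (u + 4)/(u^2 - 8*u + 15)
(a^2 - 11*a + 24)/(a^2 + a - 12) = (a - 8)/(a + 4)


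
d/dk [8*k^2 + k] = 16*k + 1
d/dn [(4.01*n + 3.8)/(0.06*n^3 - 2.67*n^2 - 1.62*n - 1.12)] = (-0.4812*n^3 + 10.0227*n^2 + 20.292*n + 1.6648)/(0.0036*n^6 - 0.3204*n^5 + 6.9345*n^4 + 8.5164*n^3 + 8.6052*n^2 + 3.6288*n + 1.2544)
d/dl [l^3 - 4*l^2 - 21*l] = 3*l^2 - 8*l - 21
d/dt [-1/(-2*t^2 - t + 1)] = (-4*t - 1)/(2*t^2 + t - 1)^2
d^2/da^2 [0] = 0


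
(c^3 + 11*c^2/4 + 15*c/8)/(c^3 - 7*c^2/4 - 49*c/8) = (8*c^2 + 22*c + 15)/(8*c^2 - 14*c - 49)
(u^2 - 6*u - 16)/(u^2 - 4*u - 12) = (u - 8)/(u - 6)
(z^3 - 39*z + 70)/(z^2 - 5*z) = z + 5 - 14/z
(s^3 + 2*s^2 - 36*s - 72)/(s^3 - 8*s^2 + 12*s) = (s^2 + 8*s + 12)/(s*(s - 2))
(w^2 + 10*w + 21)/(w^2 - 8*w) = (w^2 + 10*w + 21)/(w*(w - 8))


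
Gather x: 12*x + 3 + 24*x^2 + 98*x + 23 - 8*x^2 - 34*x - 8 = 16*x^2 + 76*x + 18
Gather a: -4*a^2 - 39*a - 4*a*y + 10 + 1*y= -4*a^2 + a*(-4*y - 39) + y + 10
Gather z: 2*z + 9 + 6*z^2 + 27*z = 6*z^2 + 29*z + 9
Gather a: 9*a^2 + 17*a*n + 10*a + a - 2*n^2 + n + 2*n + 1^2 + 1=9*a^2 + a*(17*n + 11) - 2*n^2 + 3*n + 2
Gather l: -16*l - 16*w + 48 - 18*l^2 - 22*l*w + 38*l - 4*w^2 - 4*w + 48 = -18*l^2 + l*(22 - 22*w) - 4*w^2 - 20*w + 96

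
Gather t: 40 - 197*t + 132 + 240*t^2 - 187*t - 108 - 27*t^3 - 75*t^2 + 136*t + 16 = -27*t^3 + 165*t^2 - 248*t + 80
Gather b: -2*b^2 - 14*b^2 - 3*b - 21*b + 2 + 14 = -16*b^2 - 24*b + 16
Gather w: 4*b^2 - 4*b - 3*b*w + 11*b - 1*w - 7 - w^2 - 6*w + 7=4*b^2 + 7*b - w^2 + w*(-3*b - 7)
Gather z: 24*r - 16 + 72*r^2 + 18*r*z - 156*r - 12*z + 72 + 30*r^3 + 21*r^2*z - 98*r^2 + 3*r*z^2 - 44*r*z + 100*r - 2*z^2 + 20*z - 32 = 30*r^3 - 26*r^2 - 32*r + z^2*(3*r - 2) + z*(21*r^2 - 26*r + 8) + 24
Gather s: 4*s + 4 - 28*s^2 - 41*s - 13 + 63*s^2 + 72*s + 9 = 35*s^2 + 35*s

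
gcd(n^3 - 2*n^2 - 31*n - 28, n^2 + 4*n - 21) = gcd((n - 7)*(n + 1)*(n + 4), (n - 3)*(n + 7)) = 1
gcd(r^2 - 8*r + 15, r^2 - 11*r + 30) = r - 5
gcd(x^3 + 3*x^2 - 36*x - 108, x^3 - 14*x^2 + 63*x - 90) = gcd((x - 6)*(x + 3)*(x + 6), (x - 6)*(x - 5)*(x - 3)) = x - 6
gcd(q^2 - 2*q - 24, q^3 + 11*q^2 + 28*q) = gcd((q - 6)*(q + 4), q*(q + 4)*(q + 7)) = q + 4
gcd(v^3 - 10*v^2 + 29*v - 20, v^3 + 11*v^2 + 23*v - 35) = v - 1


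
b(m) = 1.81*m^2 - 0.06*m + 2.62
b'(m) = 3.62*m - 0.06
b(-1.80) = 8.59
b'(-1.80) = -6.58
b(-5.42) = 56.12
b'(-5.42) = -19.68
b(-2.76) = 16.57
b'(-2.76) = -10.05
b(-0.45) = 3.01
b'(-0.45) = -1.69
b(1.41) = 6.13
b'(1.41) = 5.04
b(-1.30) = 5.76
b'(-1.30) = -4.77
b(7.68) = 108.92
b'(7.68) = 27.74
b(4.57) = 40.15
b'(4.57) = 16.48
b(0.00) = 2.62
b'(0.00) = -0.06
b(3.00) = 18.73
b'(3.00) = 10.80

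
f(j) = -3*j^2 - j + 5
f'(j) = -6*j - 1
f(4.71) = -66.26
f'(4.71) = -29.26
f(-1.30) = 1.23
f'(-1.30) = 6.80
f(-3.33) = -24.94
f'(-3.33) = 18.98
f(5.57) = -93.64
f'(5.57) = -34.42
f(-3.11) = -20.91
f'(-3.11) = 17.66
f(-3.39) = -26.09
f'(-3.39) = 19.34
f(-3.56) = -29.46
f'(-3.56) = 20.36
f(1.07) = 0.50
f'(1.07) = -7.42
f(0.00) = 5.00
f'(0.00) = -1.00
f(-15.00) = -655.00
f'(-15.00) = 89.00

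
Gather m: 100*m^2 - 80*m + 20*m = 100*m^2 - 60*m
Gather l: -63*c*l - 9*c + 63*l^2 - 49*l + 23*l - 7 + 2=-9*c + 63*l^2 + l*(-63*c - 26) - 5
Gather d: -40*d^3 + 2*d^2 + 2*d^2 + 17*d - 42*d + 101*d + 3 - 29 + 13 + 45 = -40*d^3 + 4*d^2 + 76*d + 32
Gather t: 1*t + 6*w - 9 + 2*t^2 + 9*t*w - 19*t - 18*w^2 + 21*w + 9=2*t^2 + t*(9*w - 18) - 18*w^2 + 27*w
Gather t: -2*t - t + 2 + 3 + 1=6 - 3*t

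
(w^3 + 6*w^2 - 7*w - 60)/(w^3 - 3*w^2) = 1 + 9/w + 20/w^2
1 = 1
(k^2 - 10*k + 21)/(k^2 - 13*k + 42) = (k - 3)/(k - 6)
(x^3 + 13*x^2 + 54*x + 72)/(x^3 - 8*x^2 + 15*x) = (x^3 + 13*x^2 + 54*x + 72)/(x*(x^2 - 8*x + 15))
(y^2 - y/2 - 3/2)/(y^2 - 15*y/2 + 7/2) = (2*y^2 - y - 3)/(2*y^2 - 15*y + 7)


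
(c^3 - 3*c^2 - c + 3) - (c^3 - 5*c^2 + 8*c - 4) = 2*c^2 - 9*c + 7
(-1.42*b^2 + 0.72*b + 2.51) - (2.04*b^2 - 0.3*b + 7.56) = -3.46*b^2 + 1.02*b - 5.05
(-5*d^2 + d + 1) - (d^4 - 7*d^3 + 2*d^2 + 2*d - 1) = -d^4 + 7*d^3 - 7*d^2 - d + 2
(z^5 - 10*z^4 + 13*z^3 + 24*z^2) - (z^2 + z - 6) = z^5 - 10*z^4 + 13*z^3 + 23*z^2 - z + 6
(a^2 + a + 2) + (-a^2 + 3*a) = 4*a + 2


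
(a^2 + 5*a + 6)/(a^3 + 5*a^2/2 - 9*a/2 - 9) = 2*(a + 2)/(2*a^2 - a - 6)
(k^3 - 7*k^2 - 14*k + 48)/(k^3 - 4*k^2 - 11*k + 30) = (k - 8)/(k - 5)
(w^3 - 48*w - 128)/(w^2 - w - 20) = (w^2 - 4*w - 32)/(w - 5)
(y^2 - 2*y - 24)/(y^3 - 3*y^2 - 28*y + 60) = (y + 4)/(y^2 + 3*y - 10)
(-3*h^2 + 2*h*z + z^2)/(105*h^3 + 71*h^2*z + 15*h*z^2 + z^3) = (-h + z)/(35*h^2 + 12*h*z + z^2)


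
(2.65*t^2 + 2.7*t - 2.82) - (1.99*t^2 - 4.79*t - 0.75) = 0.66*t^2 + 7.49*t - 2.07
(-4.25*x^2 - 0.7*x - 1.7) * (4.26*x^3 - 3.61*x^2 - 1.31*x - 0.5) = -18.105*x^5 + 12.3605*x^4 + 0.8525*x^3 + 9.179*x^2 + 2.577*x + 0.85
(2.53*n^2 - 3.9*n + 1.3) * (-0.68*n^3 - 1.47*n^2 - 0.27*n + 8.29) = -1.7204*n^5 - 1.0671*n^4 + 4.1659*n^3 + 20.1157*n^2 - 32.682*n + 10.777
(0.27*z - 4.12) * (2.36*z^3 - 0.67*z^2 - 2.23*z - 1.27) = 0.6372*z^4 - 9.9041*z^3 + 2.1583*z^2 + 8.8447*z + 5.2324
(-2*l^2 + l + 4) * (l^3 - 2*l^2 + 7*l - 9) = -2*l^5 + 5*l^4 - 12*l^3 + 17*l^2 + 19*l - 36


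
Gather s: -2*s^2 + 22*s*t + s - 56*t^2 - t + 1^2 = -2*s^2 + s*(22*t + 1) - 56*t^2 - t + 1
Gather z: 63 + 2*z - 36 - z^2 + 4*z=-z^2 + 6*z + 27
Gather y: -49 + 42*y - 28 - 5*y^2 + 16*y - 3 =-5*y^2 + 58*y - 80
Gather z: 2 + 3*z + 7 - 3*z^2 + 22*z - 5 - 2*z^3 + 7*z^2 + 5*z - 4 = -2*z^3 + 4*z^2 + 30*z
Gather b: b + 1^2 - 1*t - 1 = b - t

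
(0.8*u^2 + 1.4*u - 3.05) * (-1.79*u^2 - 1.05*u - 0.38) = -1.432*u^4 - 3.346*u^3 + 3.6855*u^2 + 2.6705*u + 1.159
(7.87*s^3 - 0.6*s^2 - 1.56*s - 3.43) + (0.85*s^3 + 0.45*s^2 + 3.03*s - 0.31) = 8.72*s^3 - 0.15*s^2 + 1.47*s - 3.74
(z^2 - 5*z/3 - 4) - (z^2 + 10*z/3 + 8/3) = -5*z - 20/3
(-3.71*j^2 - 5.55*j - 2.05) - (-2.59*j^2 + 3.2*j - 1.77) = -1.12*j^2 - 8.75*j - 0.28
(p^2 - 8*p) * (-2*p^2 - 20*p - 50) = -2*p^4 - 4*p^3 + 110*p^2 + 400*p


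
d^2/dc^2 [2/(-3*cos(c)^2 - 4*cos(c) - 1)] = 2*(36*sin(c)^4 - 22*sin(c)^2 - 49*cos(c) + 9*cos(3*c) - 40)/((cos(c) + 1)^3*(3*cos(c) + 1)^3)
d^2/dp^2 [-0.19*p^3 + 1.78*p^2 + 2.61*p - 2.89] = 3.56 - 1.14*p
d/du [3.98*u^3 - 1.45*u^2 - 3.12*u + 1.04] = 11.94*u^2 - 2.9*u - 3.12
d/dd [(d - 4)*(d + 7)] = 2*d + 3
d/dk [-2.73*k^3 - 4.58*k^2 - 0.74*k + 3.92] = -8.19*k^2 - 9.16*k - 0.74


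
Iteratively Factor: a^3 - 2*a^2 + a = (a)*(a^2 - 2*a + 1) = a*(a - 1)*(a - 1)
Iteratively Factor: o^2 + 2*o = (o + 2)*(o)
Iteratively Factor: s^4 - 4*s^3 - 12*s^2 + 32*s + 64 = (s + 2)*(s^3 - 6*s^2 + 32) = (s - 4)*(s + 2)*(s^2 - 2*s - 8) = (s - 4)*(s + 2)^2*(s - 4)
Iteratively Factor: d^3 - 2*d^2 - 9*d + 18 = (d + 3)*(d^2 - 5*d + 6) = (d - 2)*(d + 3)*(d - 3)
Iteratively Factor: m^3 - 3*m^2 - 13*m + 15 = (m - 1)*(m^2 - 2*m - 15) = (m - 1)*(m + 3)*(m - 5)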